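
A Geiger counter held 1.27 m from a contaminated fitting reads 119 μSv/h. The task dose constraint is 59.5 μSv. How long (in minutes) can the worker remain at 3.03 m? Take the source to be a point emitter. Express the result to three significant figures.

Intensity scales as (d₁/d₂)², so rate at 3.03 m:
(1.27/3.03)² = 0.1757, so 119 × 0.1757 = 20.91 μSv/h.
Stay time = 59.5 μSv ÷ 20.91 μSv/h = 2.846 h = 170.8 min.

171 min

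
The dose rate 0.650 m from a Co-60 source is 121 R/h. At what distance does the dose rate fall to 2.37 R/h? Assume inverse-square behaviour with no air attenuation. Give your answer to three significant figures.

Applying the 1/r² law, d₂ = d₁·√(I₁/I₂).
I₁/I₂ = 121/2.37 = 51.05, so d₂ = 0.650 × √51.05 = 4.644 m.

4.64 m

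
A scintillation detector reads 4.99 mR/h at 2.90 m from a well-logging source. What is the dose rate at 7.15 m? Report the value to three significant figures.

Applying the 1/r² law, the rate at 7.15 m is
4.99 × (2.90/7.15)² = 4.99 × 0.1645 = 0.8209 mR/h.

0.821 mR/h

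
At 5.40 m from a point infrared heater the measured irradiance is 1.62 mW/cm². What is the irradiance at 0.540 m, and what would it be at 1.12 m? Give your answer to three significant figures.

Intensity scales as (d₁/d₂)², so
At 0.540 m: 1.62 × (5.40/0.540)² = 1.62 × 100.0 = 162.0 mW/cm²
At 1.12 m: (0.540/1.12)² = 0.2325, so 162.0 × 0.2325 = 37.66 mW/cm².

162 mW/cm²; 37.7 mW/cm²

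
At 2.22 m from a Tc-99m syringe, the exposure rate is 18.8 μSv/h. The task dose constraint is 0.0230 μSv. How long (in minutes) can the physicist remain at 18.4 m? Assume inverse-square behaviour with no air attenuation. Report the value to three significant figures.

By the inverse-square law, rate at 18.4 m:
(2.22/18.4)² = 0.01456, so 18.8 × 0.01456 = 0.2737 μSv/h.
Stay time = 0.0230 μSv ÷ 0.2737 μSv/h = 0.08403 h = 5.042 min.

5.04 min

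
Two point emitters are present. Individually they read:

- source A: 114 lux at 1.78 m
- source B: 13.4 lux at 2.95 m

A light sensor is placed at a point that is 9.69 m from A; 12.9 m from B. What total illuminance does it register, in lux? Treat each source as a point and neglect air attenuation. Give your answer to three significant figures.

Each source contributes Iᵢ·(dᵢ/rᵢ)²; contributions add.
A: 114 × (1.78/9.69)² = 3.847 lux
B: 13.4 × (2.95/12.9)² = 0.7008 lux
Total = 3.847 + 0.7008 = 4.548 lux.

4.55 lux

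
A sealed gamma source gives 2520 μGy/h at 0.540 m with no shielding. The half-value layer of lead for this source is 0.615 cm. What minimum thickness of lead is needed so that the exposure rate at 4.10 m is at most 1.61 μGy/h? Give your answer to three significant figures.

At 4.10 m, distance alone gives (0.540/4.10)² = 0.01735, so 2520 × 0.01735 = 43.72 μGy/h.
Further attenuation needed: 43.72/1.61 = 27.16.
n = log₂(27.16) = 4.763 half-value layers.
Thickness = 4.763 × 0.615 cm = 2.929 cm.

2.93 cm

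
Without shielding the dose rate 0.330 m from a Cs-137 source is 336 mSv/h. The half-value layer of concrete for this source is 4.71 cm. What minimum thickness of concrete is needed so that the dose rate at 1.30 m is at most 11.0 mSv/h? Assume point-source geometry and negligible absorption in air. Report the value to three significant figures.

4.60 cm

At 1.30 m, distance alone gives (0.330/1.30)² = 0.06444, so 336 × 0.06444 = 21.65 mSv/h.
Further attenuation needed: 21.65/11.0 = 1.968.
n = log₂(1.968) = 0.9767 half-value layers.
Thickness = 0.9767 × 4.71 cm = 4.600 cm.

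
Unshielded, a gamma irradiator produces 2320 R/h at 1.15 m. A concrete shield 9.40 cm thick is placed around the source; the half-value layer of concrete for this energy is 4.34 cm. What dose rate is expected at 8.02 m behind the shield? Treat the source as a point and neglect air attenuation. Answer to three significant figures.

10.6 R/h

Distance alone: (1.15/8.02)² = 0.02056, so 2320 × 0.02056 = 47.70 R/h.
Shield: 9.40/4.34 = 2.166 half-value layers → attenuation 2^(−2.166) = 0.2228.
Combined: 47.70 × 0.2228 = 10.63 R/h.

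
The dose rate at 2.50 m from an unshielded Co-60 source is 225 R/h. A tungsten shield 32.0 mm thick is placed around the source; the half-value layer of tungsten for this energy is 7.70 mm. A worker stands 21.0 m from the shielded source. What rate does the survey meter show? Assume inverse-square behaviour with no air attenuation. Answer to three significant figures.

Distance alone: 225 × (2.50/21.0)² = 225 × 0.01417 = 3.188 R/h.
Shield: 32.0/7.70 = 4.156 half-value layers → attenuation 2^(−4.156) = 0.05609.
Combined: 3.188 × 0.05609 = 0.1788 R/h.

0.179 R/h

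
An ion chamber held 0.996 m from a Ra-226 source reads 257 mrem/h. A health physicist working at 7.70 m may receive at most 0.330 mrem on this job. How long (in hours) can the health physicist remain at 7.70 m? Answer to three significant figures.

0.0767 h

Applying the 1/r² law, rate at 7.70 m:
257 × (0.996/7.70)² = 257 × 0.01673 = 4.300 mrem/h.
Stay time = 0.330 mrem ÷ 4.300 mrem/h = 0.07674 h.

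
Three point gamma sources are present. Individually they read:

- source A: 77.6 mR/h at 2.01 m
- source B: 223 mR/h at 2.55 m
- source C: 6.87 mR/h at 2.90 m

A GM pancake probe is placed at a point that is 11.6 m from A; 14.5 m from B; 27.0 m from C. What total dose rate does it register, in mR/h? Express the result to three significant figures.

Each source contributes Iᵢ·(dᵢ/rᵢ)²; contributions add.
A: 77.6 × (2.01/11.6)² = 2.330 mR/h
B: 223 × (2.55/14.5)² = 6.897 mR/h
C: 6.87 × (2.90/27.0)² = 0.07925 mR/h
Total = 2.330 + 6.897 + 0.07925 = 9.306 mR/h.

9.31 mR/h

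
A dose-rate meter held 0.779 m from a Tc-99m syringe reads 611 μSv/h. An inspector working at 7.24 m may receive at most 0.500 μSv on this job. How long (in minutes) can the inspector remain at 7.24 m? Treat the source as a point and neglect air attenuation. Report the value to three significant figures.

By the inverse-square law, rate at 7.24 m:
(0.779/7.24)² = 0.01158, so 611 × 0.01158 = 7.075 μSv/h.
Stay time = 0.500 μSv ÷ 7.075 μSv/h = 0.07067 h = 4.240 min.

4.24 min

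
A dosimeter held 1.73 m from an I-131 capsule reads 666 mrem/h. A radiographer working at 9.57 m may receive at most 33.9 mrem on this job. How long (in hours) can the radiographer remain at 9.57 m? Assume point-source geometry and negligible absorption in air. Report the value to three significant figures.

1.56 h

By the inverse-square law, rate at 9.57 m:
666 × (1.73/9.57)² = 666 × 0.03268 = 21.76 mrem/h.
Stay time = 33.9 mrem ÷ 21.76 mrem/h = 1.558 h.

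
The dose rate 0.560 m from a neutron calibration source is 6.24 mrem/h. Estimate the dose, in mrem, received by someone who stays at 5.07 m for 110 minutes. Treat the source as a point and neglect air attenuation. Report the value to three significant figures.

Since intensity falls as 1/r², rate at 5.07 m:
6.24 × (0.560/5.07)² = 6.24 × 0.01220 = 0.07613 mrem/h.
Dose = rate × time = 0.07613 mrem/h × 1.833 h = 0.1395 mrem.

0.140 mrem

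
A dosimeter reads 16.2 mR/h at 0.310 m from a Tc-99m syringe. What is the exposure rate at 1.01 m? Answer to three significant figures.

By the inverse-square law, the rate at 1.01 m is
(0.310/1.01)² = 0.09421, so 16.2 × 0.09421 = 1.526 mR/h.

1.53 mR/h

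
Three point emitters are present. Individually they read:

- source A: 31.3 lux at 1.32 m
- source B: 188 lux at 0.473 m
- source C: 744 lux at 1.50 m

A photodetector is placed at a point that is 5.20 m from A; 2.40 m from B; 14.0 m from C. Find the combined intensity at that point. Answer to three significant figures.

17.9 lux

Each source contributes Iᵢ·(dᵢ/rᵢ)²; contributions add.
A: 31.3 × (1.32/5.20)² = 2.017 lux
B: 188 × (0.473/2.40)² = 7.302 lux
C: 744 × (1.50/14.0)² = 8.541 lux
Total = 2.017 + 7.302 + 8.541 = 17.86 lux.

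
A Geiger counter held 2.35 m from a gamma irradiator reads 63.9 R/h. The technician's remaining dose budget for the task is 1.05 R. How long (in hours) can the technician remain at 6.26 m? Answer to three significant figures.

0.117 h

Applying the 1/r² law, rate at 6.26 m:
63.9 × (2.35/6.26)² = 63.9 × 0.1409 = 9.004 R/h.
Stay time = 1.05 R ÷ 9.004 R/h = 0.1166 h.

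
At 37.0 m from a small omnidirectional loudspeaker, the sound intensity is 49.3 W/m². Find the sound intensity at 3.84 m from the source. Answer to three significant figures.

4580 W/m²

By the inverse-square law, the rate at 3.84 m is
49.3 × (37.0/3.84)² = 49.3 × 92.84 = 4577 W/m².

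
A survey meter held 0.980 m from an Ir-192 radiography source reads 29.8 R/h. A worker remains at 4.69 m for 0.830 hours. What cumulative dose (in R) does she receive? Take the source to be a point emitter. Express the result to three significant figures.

1.08 R

Since intensity falls as 1/r², rate at 4.69 m:
(0.980/4.69)² = 0.04366, so 29.8 × 0.04366 = 1.301 R/h.
Dose = rate × time = 1.301 R/h × 0.8300 h = 1.080 R.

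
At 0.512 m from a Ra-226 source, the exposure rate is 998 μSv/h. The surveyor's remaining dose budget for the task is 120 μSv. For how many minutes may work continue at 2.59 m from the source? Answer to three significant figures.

By the inverse-square law, rate at 2.59 m:
998 × (0.512/2.59)² = 998 × 0.03908 = 39.00 μSv/h.
Stay time = 120 μSv ÷ 39.00 μSv/h = 3.077 h = 184.6 min.

185 min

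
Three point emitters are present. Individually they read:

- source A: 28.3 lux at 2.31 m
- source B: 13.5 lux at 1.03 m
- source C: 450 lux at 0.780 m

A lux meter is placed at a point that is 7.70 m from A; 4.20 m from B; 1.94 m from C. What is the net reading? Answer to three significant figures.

76.1 lux

By superposition, sum each source's inverse-square contribution:
A: 28.3 × (2.31/7.70)² = 2.547 lux
B: 13.5 × (1.03/4.20)² = 0.8119 lux
C: 450 × (0.780/1.94)² = 72.74 lux
Total = 2.547 + 0.8119 + 72.74 = 76.10 lux.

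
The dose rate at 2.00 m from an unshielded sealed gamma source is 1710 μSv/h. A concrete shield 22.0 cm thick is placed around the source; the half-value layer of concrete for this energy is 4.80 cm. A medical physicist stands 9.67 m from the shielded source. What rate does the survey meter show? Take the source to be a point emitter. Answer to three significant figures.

Distance alone: 1710 × (2.00/9.67)² = 1710 × 0.04278 = 73.15 μSv/h.
Shield: 22.0/4.80 = 4.583 half-value layers → attenuation 2^(−4.583) = 0.04172.
Combined: 73.15 × 0.04172 = 3.052 μSv/h.

3.05 μSv/h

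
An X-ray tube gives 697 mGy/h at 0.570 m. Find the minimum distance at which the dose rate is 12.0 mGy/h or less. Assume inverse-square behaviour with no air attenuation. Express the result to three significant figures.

Since intensity falls as 1/r², d₂ = d₁·√(I₁/I₂).
I₁/I₂ = 697/12.0 = 58.08, so d₂ = 0.570 × √58.08 = 4.344 m.

4.34 m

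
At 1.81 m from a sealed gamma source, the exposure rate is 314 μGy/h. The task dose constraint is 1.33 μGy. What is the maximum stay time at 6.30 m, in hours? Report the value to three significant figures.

Applying the 1/r² law, rate at 6.30 m:
314 × (1.81/6.30)² = 314 × 0.08254 = 25.92 μGy/h.
Stay time = 1.33 μGy ÷ 25.92 μGy/h = 0.05131 h.

0.0513 h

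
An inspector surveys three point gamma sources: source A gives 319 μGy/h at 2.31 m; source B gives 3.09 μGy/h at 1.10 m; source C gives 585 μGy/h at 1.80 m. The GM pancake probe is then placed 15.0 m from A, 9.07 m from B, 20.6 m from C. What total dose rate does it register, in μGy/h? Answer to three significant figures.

12.1 μGy/h

Each source contributes Iᵢ·(dᵢ/rᵢ)²; contributions add.
A: 319 × (2.31/15.0)² = 7.565 μGy/h
B: 3.09 × (1.10/9.07)² = 0.04545 μGy/h
C: 585 × (1.80/20.6)² = 4.466 μGy/h
Total = 7.565 + 0.04545 + 4.466 = 12.08 μGy/h.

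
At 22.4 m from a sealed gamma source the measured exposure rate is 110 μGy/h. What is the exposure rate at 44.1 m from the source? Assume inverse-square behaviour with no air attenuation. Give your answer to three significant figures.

28.4 μGy/h

Using I₁d₁² = I₂d₂², scaling from 22.4 m to 44.1 m:
(22.4/44.1)² = 0.2580, so 110 × 0.2580 = 28.38 μGy/h.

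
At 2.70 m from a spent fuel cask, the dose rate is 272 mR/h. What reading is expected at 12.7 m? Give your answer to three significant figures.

12.3 mR/h

By the inverse-square law, the rate at 12.7 m is
272 × (2.70/12.7)² = 272 × 0.04520 = 12.29 mR/h.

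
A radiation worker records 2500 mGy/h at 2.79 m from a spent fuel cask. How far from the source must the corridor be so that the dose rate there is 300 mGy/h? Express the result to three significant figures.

Applying the 1/r² law, d₂ = d₁·√(I₁/I₂).
I₁/I₂ = 2500/300 = 8.333, so d₂ = 2.79 × √8.333 = 8.054 m.

8.05 m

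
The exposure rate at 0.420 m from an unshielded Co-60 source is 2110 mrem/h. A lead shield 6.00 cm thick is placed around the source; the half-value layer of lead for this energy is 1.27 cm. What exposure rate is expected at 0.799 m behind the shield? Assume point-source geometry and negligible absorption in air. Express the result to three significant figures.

Distance alone: (0.420/0.799)² = 0.2763, so 2110 × 0.2763 = 583.0 mrem/h.
Shield: 6.00/1.27 = 4.724 half-value layers → attenuation 2^(−4.724) = 0.03784.
Combined: 583.0 × 0.03784 = 22.06 mrem/h.

22.1 mrem/h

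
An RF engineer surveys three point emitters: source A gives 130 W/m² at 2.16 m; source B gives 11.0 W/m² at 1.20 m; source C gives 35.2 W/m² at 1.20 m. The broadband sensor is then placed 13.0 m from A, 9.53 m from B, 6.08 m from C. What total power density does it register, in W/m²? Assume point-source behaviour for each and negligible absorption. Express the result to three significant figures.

By superposition, sum each source's inverse-square contribution:
A: 130 × (2.16/13.0)² = 3.589 W/m²
B: 11.0 × (1.20/9.53)² = 0.1744 W/m²
C: 35.2 × (1.20/6.08)² = 1.371 W/m²
Total = 3.589 + 0.1744 + 1.371 = 5.134 W/m².

5.13 W/m²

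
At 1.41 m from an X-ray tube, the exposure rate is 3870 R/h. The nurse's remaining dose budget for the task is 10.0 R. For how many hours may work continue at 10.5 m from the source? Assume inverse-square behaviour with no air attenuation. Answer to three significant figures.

Since intensity falls as 1/r², rate at 10.5 m:
3870 × (1.41/10.5)² = 3870 × 0.01803 = 69.78 R/h.
Stay time = 10.0 R ÷ 69.78 R/h = 0.1433 h.

0.143 h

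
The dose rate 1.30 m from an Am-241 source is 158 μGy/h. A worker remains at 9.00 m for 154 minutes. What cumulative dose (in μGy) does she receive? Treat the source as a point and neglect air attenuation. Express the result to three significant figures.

8.46 μGy

Since intensity falls as 1/r², rate at 9.00 m:
(1.30/9.00)² = 0.02086, so 158 × 0.02086 = 3.296 μGy/h.
Dose = rate × time = 3.296 μGy/h × 2.567 h = 8.461 μGy.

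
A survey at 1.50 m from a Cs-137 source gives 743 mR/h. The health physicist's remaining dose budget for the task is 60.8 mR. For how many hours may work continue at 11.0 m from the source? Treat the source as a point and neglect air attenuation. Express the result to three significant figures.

By the inverse-square law, rate at 11.0 m:
(1.50/11.0)² = 0.01860, so 743 × 0.01860 = 13.82 mR/h.
Stay time = 60.8 mR ÷ 13.82 mR/h = 4.399 h.

4.40 h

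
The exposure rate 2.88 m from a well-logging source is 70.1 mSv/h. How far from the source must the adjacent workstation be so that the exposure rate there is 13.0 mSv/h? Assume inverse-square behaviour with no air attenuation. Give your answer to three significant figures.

6.69 m

Intensity scales as (d₁/d₂)², so d₂ = d₁·√(I₁/I₂).
I₁/I₂ = 70.1/13.0 = 5.392, so d₂ = 2.88 × √5.392 = 6.688 m.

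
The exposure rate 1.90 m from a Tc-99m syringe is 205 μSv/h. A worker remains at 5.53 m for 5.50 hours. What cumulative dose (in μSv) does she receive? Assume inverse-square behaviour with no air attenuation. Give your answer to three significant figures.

Intensity scales as (d₁/d₂)², so rate at 5.53 m:
205 × (1.90/5.53)² = 205 × 0.1180 = 24.19 μSv/h.
Dose = rate × time = 24.19 μSv/h × 5.500 h = 133.0 μSv.

133 μSv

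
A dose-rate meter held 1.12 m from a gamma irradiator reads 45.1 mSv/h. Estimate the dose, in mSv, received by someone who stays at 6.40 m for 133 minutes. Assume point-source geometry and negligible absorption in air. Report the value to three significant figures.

By the inverse-square law, rate at 6.40 m:
45.1 × (1.12/6.40)² = 45.1 × 0.03063 = 1.381 mSv/h.
Dose = rate × time = 1.381 mSv/h × 2.217 h = 3.062 mSv.

3.06 mSv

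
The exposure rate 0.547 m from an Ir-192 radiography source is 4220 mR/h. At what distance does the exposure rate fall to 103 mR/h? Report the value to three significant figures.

3.50 m

Applying the 1/r² law, d₂ = d₁·√(I₁/I₂).
I₁/I₂ = 4220/103 = 40.97, so d₂ = 0.547 × √40.97 = 3.501 m.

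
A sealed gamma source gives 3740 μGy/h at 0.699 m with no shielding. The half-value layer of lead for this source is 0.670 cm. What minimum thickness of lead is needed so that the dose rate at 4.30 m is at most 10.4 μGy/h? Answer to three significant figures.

2.18 cm

At 4.30 m, distance alone gives 3740 × (0.699/4.30)² = 3740 × 0.02643 = 98.85 μGy/h.
Further attenuation needed: 98.85/10.4 = 9.505.
n = log₂(9.505) = 3.249 half-value layers.
Thickness = 3.249 × 0.670 cm = 2.177 cm.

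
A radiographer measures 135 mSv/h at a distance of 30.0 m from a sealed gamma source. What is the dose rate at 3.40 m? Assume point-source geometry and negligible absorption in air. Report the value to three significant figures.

10500 mSv/h

Using I₁d₁² = I₂d₂², the rate at 3.40 m is
135 × (30.0/3.40)² = 135 × 77.85 = 10510 mSv/h.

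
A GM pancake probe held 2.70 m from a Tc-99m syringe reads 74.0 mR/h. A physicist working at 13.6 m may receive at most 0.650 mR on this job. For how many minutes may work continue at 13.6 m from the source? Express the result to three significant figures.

13.4 min

Using I₁d₁² = I₂d₂², rate at 13.6 m:
(2.70/13.6)² = 0.03941, so 74.0 × 0.03941 = 2.916 mR/h.
Stay time = 0.650 mR ÷ 2.916 mR/h = 0.2229 h = 13.37 min.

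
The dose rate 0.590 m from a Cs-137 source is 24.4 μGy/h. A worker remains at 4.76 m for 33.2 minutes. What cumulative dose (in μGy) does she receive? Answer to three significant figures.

0.207 μGy

Applying the 1/r² law, rate at 4.76 m:
(0.590/4.76)² = 0.01536, so 24.4 × 0.01536 = 0.3748 μGy/h.
Dose = rate × time = 0.3748 μGy/h × 0.5533 h = 0.2074 μGy.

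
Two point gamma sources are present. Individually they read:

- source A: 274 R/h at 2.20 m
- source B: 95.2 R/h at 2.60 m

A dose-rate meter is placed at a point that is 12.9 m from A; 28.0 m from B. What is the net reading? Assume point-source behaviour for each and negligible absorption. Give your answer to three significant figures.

8.79 R/h

By superposition, sum each source's inverse-square contribution:
A: 274 × (2.20/12.9)² = 7.969 R/h
B: 95.2 × (2.60/28.0)² = 0.8209 R/h
Total = 7.969 + 0.8209 = 8.790 R/h.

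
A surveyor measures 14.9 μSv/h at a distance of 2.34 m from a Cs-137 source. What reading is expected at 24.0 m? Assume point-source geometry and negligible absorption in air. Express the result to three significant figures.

0.142 μSv/h

Intensity scales as (d₁/d₂)², so the rate at 24.0 m is
(2.34/24.0)² = 0.009506, so 14.9 × 0.009506 = 0.1416 μSv/h.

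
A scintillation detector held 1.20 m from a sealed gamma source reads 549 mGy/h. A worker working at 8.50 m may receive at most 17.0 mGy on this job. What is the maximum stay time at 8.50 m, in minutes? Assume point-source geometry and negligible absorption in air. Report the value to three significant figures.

93.2 min

Since intensity falls as 1/r², rate at 8.50 m:
549 × (1.20/8.50)² = 549 × 0.01993 = 10.94 mGy/h.
Stay time = 17.0 mGy ÷ 10.94 mGy/h = 1.554 h = 93.24 min.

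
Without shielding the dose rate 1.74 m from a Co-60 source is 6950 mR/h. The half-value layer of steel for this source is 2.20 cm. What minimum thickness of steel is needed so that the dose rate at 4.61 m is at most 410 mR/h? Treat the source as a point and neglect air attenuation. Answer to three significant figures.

At 4.61 m, distance alone gives 6950 × (1.74/4.61)² = 6950 × 0.1425 = 990.4 mR/h.
Further attenuation needed: 990.4/410 = 2.416.
n = log₂(2.416) = 1.273 half-value layers.
Thickness = 1.273 × 2.20 cm = 2.801 cm.

2.80 cm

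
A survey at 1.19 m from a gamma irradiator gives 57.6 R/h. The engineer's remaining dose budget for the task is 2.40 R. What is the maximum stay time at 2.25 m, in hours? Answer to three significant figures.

0.149 h

Using I₁d₁² = I₂d₂², rate at 2.25 m:
(1.19/2.25)² = 0.2797, so 57.6 × 0.2797 = 16.11 R/h.
Stay time = 2.40 R ÷ 16.11 R/h = 0.1490 h.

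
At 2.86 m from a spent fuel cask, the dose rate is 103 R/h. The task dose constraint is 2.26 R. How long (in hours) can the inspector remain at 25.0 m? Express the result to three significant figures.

Applying the 1/r² law, rate at 25.0 m:
(2.86/25.0)² = 0.01309, so 103 × 0.01309 = 1.348 R/h.
Stay time = 2.26 R ÷ 1.348 R/h = 1.677 h.

1.68 h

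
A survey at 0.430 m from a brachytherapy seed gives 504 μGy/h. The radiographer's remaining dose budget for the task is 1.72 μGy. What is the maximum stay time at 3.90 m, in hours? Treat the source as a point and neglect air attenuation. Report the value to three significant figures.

0.281 h

Applying the 1/r² law, rate at 3.90 m:
504 × (0.430/3.90)² = 504 × 0.01216 = 6.129 μGy/h.
Stay time = 1.72 μGy ÷ 6.129 μGy/h = 0.2806 h.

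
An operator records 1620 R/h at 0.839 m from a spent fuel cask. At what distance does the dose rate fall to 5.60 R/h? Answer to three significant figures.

14.3 m

Using I₁d₁² = I₂d₂², d₂ = d₁·√(I₁/I₂).
I₁/I₂ = 1620/5.60 = 289.3, so d₂ = 0.839 × √289.3 = 14.27 m.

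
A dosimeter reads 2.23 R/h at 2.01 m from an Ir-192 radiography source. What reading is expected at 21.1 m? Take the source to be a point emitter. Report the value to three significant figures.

Applying the 1/r² law, the rate at 21.1 m is
(2.01/21.1)² = 0.009075, so 2.23 × 0.009075 = 0.02024 R/h.

0.0202 R/h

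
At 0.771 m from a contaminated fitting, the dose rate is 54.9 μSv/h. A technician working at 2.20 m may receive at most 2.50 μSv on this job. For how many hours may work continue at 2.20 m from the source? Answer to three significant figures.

By the inverse-square law, rate at 2.20 m:
54.9 × (0.771/2.20)² = 54.9 × 0.1228 = 6.742 μSv/h.
Stay time = 2.50 μSv ÷ 6.742 μSv/h = 0.3708 h.

0.371 h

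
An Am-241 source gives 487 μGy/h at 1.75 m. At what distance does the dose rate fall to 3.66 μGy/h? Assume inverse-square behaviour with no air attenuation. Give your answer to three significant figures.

20.2 m

Intensity scales as (d₁/d₂)², so d₂ = d₁·√(I₁/I₂).
I₁/I₂ = 487/3.66 = 133.1, so d₂ = 1.75 × √133.1 = 20.19 m.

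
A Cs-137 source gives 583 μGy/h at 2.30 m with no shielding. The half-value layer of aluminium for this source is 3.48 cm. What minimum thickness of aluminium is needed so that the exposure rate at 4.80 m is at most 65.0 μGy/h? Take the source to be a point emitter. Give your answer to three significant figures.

3.63 cm

At 4.80 m, distance alone gives 583 × (2.30/4.80)² = 583 × 0.2296 = 133.9 μGy/h.
Further attenuation needed: 133.9/65.0 = 2.060.
n = log₂(2.060) = 1.043 half-value layers.
Thickness = 1.043 × 3.48 cm = 3.630 cm.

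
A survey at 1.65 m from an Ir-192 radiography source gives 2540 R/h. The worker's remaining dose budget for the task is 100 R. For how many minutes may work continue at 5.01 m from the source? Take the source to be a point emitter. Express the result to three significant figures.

21.8 min

By the inverse-square law, rate at 5.01 m:
(1.65/5.01)² = 0.1085, so 2540 × 0.1085 = 275.6 R/h.
Stay time = 100 R ÷ 275.6 R/h = 0.3628 h = 21.77 min.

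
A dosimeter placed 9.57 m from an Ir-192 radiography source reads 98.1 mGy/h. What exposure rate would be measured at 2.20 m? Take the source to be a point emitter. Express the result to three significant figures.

By the inverse-square law, scaling from 9.57 m to 2.20 m:
98.1 × (9.57/2.20)² = 98.1 × 18.92 = 1856 mGy/h.

1860 mGy/h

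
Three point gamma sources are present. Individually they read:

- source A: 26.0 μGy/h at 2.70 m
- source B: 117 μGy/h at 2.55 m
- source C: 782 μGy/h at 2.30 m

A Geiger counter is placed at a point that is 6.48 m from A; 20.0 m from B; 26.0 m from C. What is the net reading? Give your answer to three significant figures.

Each source contributes Iᵢ·(dᵢ/rᵢ)²; contributions add.
A: 26.0 × (2.70/6.48)² = 4.514 μGy/h
B: 117 × (2.55/20.0)² = 1.902 μGy/h
C: 782 × (2.30/26.0)² = 6.119 μGy/h
Total = 4.514 + 1.902 + 6.119 = 12.54 μGy/h.

12.5 μGy/h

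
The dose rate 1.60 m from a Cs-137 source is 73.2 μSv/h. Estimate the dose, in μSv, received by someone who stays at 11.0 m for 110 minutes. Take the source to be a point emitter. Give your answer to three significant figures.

2.84 μSv

Since intensity falls as 1/r², rate at 11.0 m:
(1.60/11.0)² = 0.02116, so 73.2 × 0.02116 = 1.549 μSv/h.
Dose = rate × time = 1.549 μSv/h × 1.833 h = 2.839 μSv.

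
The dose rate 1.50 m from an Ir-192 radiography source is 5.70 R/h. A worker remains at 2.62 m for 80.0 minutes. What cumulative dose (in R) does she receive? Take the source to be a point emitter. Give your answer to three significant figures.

Applying the 1/r² law, rate at 2.62 m:
5.70 × (1.50/2.62)² = 5.70 × 0.3278 = 1.868 R/h.
Dose = rate × time = 1.868 R/h × 1.333 h = 2.490 R.

2.49 R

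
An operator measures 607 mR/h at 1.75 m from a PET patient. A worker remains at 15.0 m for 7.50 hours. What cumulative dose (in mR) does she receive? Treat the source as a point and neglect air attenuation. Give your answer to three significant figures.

62.0 mR

Intensity scales as (d₁/d₂)², so rate at 15.0 m:
607 × (1.75/15.0)² = 607 × 0.01361 = 8.261 mR/h.
Dose = rate × time = 8.261 mR/h × 7.500 h = 61.96 mR.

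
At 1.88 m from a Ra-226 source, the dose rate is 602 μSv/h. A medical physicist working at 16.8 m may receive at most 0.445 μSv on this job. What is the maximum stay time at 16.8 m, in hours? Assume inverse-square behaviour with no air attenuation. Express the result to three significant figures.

Intensity scales as (d₁/d₂)², so rate at 16.8 m:
(1.88/16.8)² = 0.01252, so 602 × 0.01252 = 7.537 μSv/h.
Stay time = 0.445 μSv ÷ 7.537 μSv/h = 0.05904 h.

0.0590 h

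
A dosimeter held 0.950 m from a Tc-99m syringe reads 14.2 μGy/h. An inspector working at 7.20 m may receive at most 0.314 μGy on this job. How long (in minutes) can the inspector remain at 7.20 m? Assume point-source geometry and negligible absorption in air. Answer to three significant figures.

By the inverse-square law, rate at 7.20 m:
14.2 × (0.950/7.20)² = 14.2 × 0.01741 = 0.2472 μGy/h.
Stay time = 0.314 μGy ÷ 0.2472 μGy/h = 1.270 h = 76.20 min.

76.2 min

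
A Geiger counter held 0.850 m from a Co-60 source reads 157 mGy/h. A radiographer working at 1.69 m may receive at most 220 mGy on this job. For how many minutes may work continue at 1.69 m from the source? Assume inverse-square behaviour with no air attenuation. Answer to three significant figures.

Since intensity falls as 1/r², rate at 1.69 m:
(0.850/1.69)² = 0.2530, so 157 × 0.2530 = 39.72 mGy/h.
Stay time = 220 mGy ÷ 39.72 mGy/h = 5.539 h = 332.3 min.

332 min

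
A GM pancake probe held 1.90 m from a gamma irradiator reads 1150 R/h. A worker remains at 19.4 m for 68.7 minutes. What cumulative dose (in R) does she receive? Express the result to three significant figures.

12.6 R

Applying the 1/r² law, rate at 19.4 m:
(1.90/19.4)² = 0.009592, so 1150 × 0.009592 = 11.03 R/h.
Dose = rate × time = 11.03 R/h × 1.145 h = 12.63 R.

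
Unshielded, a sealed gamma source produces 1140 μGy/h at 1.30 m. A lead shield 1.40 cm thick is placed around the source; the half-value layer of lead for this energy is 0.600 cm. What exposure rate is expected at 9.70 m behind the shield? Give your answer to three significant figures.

Distance alone: (1.30/9.70)² = 0.01796, so 1140 × 0.01796 = 20.47 μGy/h.
Shield: 1.40/0.600 = 2.333 half-value layers → attenuation 2^(−2.333) = 0.1985.
Combined: 20.47 × 0.1985 = 4.063 μGy/h.

4.06 μGy/h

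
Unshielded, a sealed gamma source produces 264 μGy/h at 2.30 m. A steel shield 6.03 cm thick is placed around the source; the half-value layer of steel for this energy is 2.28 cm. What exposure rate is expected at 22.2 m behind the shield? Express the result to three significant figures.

Distance alone: (2.30/22.2)² = 0.01073, so 264 × 0.01073 = 2.833 μGy/h.
Shield: 6.03/2.28 = 2.645 half-value layers → attenuation 2^(−2.645) = 0.1599.
Combined: 2.833 × 0.1599 = 0.4530 μGy/h.

0.453 μGy/h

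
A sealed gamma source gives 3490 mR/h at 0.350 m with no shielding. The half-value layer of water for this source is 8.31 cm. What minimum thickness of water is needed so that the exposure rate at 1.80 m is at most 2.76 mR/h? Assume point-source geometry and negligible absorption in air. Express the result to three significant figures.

46.4 cm

At 1.80 m, distance alone gives 3490 × (0.350/1.80)² = 3490 × 0.03781 = 132.0 mR/h.
Further attenuation needed: 132.0/2.76 = 47.83.
n = log₂(47.83) = 5.580 half-value layers.
Thickness = 5.580 × 8.31 cm = 46.37 cm.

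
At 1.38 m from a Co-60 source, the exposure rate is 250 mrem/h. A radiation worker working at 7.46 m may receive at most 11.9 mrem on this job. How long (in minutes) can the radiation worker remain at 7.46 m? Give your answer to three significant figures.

Using I₁d₁² = I₂d₂², rate at 7.46 m:
(1.38/7.46)² = 0.03422, so 250 × 0.03422 = 8.555 mrem/h.
Stay time = 11.9 mrem ÷ 8.555 mrem/h = 1.391 h = 83.46 min.

83.5 min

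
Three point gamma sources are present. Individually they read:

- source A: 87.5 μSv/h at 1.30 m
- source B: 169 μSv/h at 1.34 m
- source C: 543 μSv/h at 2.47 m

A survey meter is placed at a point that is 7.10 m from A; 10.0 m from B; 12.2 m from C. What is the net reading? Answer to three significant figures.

By superposition, sum each source's inverse-square contribution:
A: 87.5 × (1.30/7.10)² = 2.933 μSv/h
B: 169 × (1.34/10.0)² = 3.035 μSv/h
C: 543 × (2.47/12.2)² = 22.26 μSv/h
Total = 2.933 + 3.035 + 22.26 = 28.23 μSv/h.

28.2 μSv/h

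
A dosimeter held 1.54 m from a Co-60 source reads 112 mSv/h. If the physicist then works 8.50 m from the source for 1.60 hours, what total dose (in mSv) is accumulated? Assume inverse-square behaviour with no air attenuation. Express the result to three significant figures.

5.88 mSv

Intensity scales as (d₁/d₂)², so rate at 8.50 m:
112 × (1.54/8.50)² = 112 × 0.03282 = 3.676 mSv/h.
Dose = rate × time = 3.676 mSv/h × 1.600 h = 5.882 mSv.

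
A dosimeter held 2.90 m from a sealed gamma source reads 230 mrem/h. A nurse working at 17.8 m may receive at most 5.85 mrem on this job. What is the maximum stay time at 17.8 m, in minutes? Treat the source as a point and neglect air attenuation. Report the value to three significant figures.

Intensity scales as (d₁/d₂)², so rate at 17.8 m:
(2.90/17.8)² = 0.02654, so 230 × 0.02654 = 6.104 mrem/h.
Stay time = 5.85 mrem ÷ 6.104 mrem/h = 0.9584 h = 57.50 min.

57.5 min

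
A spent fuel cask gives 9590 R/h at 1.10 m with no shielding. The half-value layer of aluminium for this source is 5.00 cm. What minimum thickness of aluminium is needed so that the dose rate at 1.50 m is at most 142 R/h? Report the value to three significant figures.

At 1.50 m, distance alone gives (1.10/1.50)² = 0.5378, so 9590 × 0.5378 = 5158 R/h.
Further attenuation needed: 5158/142 = 36.32.
n = log₂(36.32) = 5.183 half-value layers.
Thickness = 5.183 × 5.00 cm = 25.91 cm.

25.9 cm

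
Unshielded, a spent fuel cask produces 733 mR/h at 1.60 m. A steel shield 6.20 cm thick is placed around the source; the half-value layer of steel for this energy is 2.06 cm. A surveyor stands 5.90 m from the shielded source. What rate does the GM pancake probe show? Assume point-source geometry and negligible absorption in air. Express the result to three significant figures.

6.69 mR/h

Distance alone: 733 × (1.60/5.90)² = 733 × 0.07354 = 53.90 mR/h.
Shield: 6.20/2.06 = 3.010 half-value layers → attenuation 2^(−3.010) = 0.1241.
Combined: 53.90 × 0.1241 = 6.689 mR/h.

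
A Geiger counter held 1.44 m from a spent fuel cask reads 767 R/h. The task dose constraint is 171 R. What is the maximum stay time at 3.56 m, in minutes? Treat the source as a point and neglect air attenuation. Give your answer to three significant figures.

81.8 min

Using I₁d₁² = I₂d₂², rate at 3.56 m:
767 × (1.44/3.56)² = 767 × 0.1636 = 125.5 R/h.
Stay time = 171 R ÷ 125.5 R/h = 1.363 h = 81.78 min.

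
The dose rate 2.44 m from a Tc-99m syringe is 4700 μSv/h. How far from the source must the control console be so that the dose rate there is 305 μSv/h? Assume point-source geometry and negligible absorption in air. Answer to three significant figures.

9.58 m

Applying the 1/r² law, d₂ = d₁·√(I₁/I₂).
I₁/I₂ = 4700/305 = 15.41, so d₂ = 2.44 × √15.41 = 9.578 m.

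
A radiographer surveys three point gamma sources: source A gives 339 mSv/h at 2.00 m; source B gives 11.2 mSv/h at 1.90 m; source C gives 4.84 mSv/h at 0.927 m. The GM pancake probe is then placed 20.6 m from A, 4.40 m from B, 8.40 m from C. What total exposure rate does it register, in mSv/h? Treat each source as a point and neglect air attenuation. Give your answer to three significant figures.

5.34 mSv/h

Each source contributes Iᵢ·(dᵢ/rᵢ)²; contributions add.
A: 339 × (2.00/20.6)² = 3.195 mSv/h
B: 11.2 × (1.90/4.40)² = 2.088 mSv/h
C: 4.84 × (0.927/8.40)² = 0.05894 mSv/h
Total = 3.195 + 2.088 + 0.05894 = 5.342 mSv/h.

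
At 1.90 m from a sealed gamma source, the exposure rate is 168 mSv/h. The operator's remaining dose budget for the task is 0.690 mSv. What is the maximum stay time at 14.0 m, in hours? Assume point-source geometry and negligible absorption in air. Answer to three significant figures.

Since intensity falls as 1/r², rate at 14.0 m:
168 × (1.90/14.0)² = 168 × 0.01842 = 3.095 mSv/h.
Stay time = 0.690 mSv ÷ 3.095 mSv/h = 0.2229 h.

0.223 h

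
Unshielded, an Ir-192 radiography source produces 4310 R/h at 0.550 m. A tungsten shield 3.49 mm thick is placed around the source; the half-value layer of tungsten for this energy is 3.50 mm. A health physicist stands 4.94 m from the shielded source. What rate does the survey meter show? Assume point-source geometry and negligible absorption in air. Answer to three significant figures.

Distance alone: (0.550/4.94)² = 0.01240, so 4310 × 0.01240 = 53.44 R/h.
Shield: 3.49/3.50 = 0.9971 half-value layers → attenuation 2^(−0.9971) = 0.5010.
Combined: 53.44 × 0.5010 = 26.77 R/h.

26.8 R/h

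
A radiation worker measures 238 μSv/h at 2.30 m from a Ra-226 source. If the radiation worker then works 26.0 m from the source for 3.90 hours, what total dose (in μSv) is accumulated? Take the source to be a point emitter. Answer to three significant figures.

7.26 μSv

Applying the 1/r² law, rate at 26.0 m:
(2.30/26.0)² = 0.007825, so 238 × 0.007825 = 1.862 μSv/h.
Dose = rate × time = 1.862 μSv/h × 3.900 h = 7.262 μSv.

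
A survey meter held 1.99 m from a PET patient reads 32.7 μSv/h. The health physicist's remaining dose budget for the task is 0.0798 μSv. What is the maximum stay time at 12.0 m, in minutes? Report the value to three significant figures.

5.32 min

By the inverse-square law, rate at 12.0 m:
32.7 × (1.99/12.0)² = 32.7 × 0.02750 = 0.8993 μSv/h.
Stay time = 0.0798 μSv ÷ 0.8993 μSv/h = 0.08874 h = 5.324 min.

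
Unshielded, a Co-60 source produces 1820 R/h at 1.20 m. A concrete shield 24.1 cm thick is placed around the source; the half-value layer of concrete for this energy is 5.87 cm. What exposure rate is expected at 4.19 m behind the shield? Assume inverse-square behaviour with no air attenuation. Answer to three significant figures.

Distance alone: (1.20/4.19)² = 0.08202, so 1820 × 0.08202 = 149.3 R/h.
Shield: 24.1/5.87 = 4.106 half-value layers → attenuation 2^(−4.106) = 0.05807.
Combined: 149.3 × 0.05807 = 8.670 R/h.

8.67 R/h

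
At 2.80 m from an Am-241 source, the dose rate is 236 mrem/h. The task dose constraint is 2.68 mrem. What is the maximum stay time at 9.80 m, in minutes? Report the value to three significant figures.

8.35 min

Intensity scales as (d₁/d₂)², so rate at 9.80 m:
236 × (2.80/9.80)² = 236 × 0.08163 = 19.26 mrem/h.
Stay time = 2.68 mrem ÷ 19.26 mrem/h = 0.1391 h = 8.346 min.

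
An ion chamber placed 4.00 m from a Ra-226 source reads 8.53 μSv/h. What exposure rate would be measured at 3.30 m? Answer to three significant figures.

Using I₁d₁² = I₂d₂², scaling from 4.00 m to 3.30 m:
8.53 × (4.00/3.30)² = 8.53 × 1.469 = 12.53 μSv/h.

12.5 μSv/h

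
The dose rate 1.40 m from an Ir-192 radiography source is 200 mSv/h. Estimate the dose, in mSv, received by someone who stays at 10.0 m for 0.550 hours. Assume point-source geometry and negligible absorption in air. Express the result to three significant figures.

2.16 mSv

Using I₁d₁² = I₂d₂², rate at 10.0 m:
200 × (1.40/10.0)² = 200 × 0.01960 = 3.920 mSv/h.
Dose = rate × time = 3.920 mSv/h × 0.5500 h = 2.156 mSv.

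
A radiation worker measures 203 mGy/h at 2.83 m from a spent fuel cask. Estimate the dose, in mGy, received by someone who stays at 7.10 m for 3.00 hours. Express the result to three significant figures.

Applying the 1/r² law, rate at 7.10 m:
(2.83/7.10)² = 0.1589, so 203 × 0.1589 = 32.26 mGy/h.
Dose = rate × time = 32.26 mGy/h × 3.000 h = 96.78 mGy.

96.8 mGy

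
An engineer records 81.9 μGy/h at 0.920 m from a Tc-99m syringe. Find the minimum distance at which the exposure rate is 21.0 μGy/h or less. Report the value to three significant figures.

1.82 m

Using I₁d₁² = I₂d₂², d₂ = d₁·√(I₁/I₂).
I₁/I₂ = 81.9/21.0 = 3.900, so d₂ = 0.920 × √3.900 = 1.817 m.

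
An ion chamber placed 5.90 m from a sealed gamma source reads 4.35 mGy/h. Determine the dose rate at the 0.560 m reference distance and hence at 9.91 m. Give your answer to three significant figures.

483 mGy/h; 1.54 mGy/h

Applying the 1/r² law,
At 0.560 m: (5.90/0.560)² = 111.0, so 4.35 × 111.0 = 482.8 mGy/h
At 9.91 m: (0.560/9.91)² = 0.003193, so 482.8 × 0.003193 = 1.542 mGy/h.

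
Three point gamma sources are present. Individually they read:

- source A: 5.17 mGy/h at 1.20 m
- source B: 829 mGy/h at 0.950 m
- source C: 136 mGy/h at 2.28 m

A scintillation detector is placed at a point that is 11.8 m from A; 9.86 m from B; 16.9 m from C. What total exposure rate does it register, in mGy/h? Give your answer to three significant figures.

By superposition, sum each source's inverse-square contribution:
A: 5.17 × (1.20/11.8)² = 0.05347 mGy/h
B: 829 × (0.950/9.86)² = 7.696 mGy/h
C: 136 × (2.28/16.9)² = 2.475 mGy/h
Total = 0.05347 + 7.696 + 2.475 = 10.22 mGy/h.

10.2 mGy/h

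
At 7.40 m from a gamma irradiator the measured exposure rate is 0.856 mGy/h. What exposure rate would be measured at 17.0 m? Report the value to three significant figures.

0.162 mGy/h

Using I₁d₁² = I₂d₂², scaling from 7.40 m to 17.0 m:
(7.40/17.0)² = 0.1895, so 0.856 × 0.1895 = 0.1622 mGy/h.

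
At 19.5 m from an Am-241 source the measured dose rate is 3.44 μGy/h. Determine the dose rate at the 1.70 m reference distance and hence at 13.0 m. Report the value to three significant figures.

453 μGy/h; 7.74 μGy/h

Since intensity falls as 1/r²,
At 1.70 m: (19.5/1.70)² = 131.6, so 3.44 × 131.6 = 452.7 μGy/h
At 13.0 m: 452.7 × (1.70/13.0)² = 452.7 × 0.01710 = 7.741 μGy/h.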